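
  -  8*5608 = - 44864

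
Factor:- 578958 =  - 2^1 * 3^1*96493^1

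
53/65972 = 53/65972= 0.00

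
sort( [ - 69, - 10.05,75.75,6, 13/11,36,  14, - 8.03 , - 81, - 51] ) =[ - 81, - 69,-51, - 10.05, - 8.03 , 13/11,6, 14,36 , 75.75 ] 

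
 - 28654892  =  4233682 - 32888574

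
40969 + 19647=60616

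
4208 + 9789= 13997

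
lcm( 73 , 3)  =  219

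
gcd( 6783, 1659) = 21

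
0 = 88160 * 0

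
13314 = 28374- 15060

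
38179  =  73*523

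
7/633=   7/633 = 0.01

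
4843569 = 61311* 79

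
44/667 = 44/667 = 0.07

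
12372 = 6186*2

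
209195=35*5977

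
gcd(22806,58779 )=63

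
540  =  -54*(-10) 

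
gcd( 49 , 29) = 1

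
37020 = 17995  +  19025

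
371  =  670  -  299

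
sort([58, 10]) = [ 10,58]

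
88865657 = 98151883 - 9286226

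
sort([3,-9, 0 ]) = [ - 9, 0,3] 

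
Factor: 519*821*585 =3^3 *5^1*13^1*173^1*821^1 = 249267915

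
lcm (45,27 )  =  135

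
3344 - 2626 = 718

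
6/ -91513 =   -  1 + 91507/91513 = - 0.00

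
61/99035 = 61/99035=0.00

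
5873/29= 5873/29=202.52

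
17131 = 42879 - 25748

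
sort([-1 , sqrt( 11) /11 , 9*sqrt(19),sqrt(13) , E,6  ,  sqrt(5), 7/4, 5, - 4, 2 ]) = [-4,-1,sqrt(11 ) /11, 7/4, 2, sqrt(5), E, sqrt( 13), 5, 6, 9*sqrt( 19)]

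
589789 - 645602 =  - 55813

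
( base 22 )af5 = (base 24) 8NF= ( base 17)10F7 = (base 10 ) 5175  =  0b1010000110111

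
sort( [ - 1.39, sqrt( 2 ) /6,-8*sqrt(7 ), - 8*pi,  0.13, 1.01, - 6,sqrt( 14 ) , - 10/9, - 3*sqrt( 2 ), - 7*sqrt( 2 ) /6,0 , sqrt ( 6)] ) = [ - 8*pi, - 8* sqrt( 7 ) ,- 6, - 3 *sqrt(2 ), - 7 * sqrt(  2) /6,-1.39, - 10/9 , 0 , 0.13 , sqrt(2)/6,  1.01 , sqrt( 6 ), sqrt( 14 )]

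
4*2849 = 11396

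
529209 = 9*58801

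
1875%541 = 252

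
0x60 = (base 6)240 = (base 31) 33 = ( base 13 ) 75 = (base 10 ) 96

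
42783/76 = 42783/76 = 562.93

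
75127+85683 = 160810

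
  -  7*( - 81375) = 569625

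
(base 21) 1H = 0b100110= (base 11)35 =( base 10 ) 38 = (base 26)1c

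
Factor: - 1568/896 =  - 7/4 = - 2^( - 2)*7^1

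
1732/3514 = 866/1757 = 0.49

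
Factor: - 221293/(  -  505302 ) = 2^(-1)*3^(-1 )*7^ ( - 1)*19^2*53^(  -  1) * 227^ (-1 )*613^1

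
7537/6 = 1256 + 1/6 = 1256.17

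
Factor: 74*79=5846 = 2^1*37^1 * 79^1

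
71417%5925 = 317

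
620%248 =124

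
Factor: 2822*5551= 2^1*7^1*13^1*17^1*61^1*83^1 = 15664922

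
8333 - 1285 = 7048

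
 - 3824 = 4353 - 8177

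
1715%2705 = 1715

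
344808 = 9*38312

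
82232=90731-8499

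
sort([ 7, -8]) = [ - 8, 7]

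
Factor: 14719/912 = 2^( - 4)*3^ (-1 )*19^( - 1 ) * 41^1*359^1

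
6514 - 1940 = 4574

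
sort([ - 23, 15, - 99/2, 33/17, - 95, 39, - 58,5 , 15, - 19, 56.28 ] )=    [ - 95 , - 58, - 99/2, - 23, - 19, 33/17, 5, 15,15,39, 56.28 ] 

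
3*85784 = 257352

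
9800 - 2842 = 6958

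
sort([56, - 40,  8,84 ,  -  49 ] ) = [ - 49, - 40,8,56,84 ] 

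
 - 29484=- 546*54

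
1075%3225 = 1075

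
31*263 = 8153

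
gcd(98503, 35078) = 1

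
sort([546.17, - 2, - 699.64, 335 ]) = [ - 699.64,-2, 335, 546.17 ] 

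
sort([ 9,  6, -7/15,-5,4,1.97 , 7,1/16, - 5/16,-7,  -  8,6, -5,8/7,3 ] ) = [ -8, - 7, - 5 , - 5,-7/15,-5/16 , 1/16, 8/7,1.97 , 3,  4,6,  6,7, 9] 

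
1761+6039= 7800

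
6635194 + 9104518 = 15739712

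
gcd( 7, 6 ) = 1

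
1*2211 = 2211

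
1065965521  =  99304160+966661361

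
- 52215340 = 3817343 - 56032683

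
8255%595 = 520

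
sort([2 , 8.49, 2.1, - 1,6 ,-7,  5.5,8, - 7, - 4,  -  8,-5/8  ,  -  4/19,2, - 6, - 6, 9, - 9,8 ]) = [ - 9, - 8, - 7, - 7, - 6,  -  6, - 4 , - 1, - 5/8, - 4/19, 2,2,  2.1, 5.5,6,8,8 , 8.49, 9 ] 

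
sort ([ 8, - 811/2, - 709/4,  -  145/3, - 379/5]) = [-811/2, - 709/4, -379/5, - 145/3, 8 ] 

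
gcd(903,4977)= 21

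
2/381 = 2/381 = 0.01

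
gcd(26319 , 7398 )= 3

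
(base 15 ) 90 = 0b10000111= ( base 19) 72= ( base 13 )a5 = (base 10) 135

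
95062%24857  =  20491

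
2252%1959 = 293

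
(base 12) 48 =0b111000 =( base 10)56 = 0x38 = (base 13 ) 44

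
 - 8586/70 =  - 123 + 12/35 = -  122.66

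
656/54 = 328/27 = 12.15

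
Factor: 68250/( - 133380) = - 175/342 = -  2^( - 1) * 3^( - 2)*5^2 * 7^1*19^(-1)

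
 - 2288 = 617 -2905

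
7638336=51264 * 149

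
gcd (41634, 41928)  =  6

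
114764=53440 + 61324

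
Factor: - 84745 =-5^1*17^1*997^1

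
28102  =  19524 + 8578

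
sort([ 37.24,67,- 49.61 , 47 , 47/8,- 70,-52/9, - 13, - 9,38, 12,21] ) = [ - 70, - 49.61, - 13, - 9,-52/9  ,  47/8, 12,21, 37.24,38,  47,67] 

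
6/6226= 3/3113 = 0.00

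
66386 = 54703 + 11683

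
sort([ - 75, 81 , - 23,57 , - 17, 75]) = [ - 75, - 23, - 17,57, 75,81 ]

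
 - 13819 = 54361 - 68180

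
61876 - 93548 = -31672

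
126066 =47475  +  78591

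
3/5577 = 1/1859 = 0.00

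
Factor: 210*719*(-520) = -78514800 = -2^4*3^1*5^2 * 7^1*13^1*719^1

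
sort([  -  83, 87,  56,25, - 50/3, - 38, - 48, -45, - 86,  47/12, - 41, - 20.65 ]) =[ - 86, - 83, - 48, - 45, - 41, - 38, - 20.65 , - 50/3, 47/12, 25, 56,  87]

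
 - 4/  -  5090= 2/2545 = 0.00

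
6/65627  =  6/65627 = 0.00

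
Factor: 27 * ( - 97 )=-3^3*97^1 = - 2619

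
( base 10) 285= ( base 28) A5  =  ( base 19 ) f0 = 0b100011101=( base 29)9o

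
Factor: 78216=2^3* 3^1*3259^1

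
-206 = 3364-3570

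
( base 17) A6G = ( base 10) 3008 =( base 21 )6H5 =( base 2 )101111000000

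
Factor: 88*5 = 2^3 *5^1 *11^1 = 440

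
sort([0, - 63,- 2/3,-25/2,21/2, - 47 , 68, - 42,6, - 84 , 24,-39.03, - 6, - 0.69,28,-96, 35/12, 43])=[ - 96, - 84, - 63,-47,-42,-39.03,-25/2, - 6, - 0.69, - 2/3,0,35/12,6,21/2,24,28,43, 68]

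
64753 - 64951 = - 198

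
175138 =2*87569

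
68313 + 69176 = 137489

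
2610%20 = 10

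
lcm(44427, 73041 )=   4309419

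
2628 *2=5256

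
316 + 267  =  583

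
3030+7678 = 10708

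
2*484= 968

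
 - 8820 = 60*( - 147)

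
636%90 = 6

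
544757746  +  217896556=762654302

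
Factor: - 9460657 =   -  9460657^1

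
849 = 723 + 126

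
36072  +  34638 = 70710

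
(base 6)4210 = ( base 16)3ae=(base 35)qw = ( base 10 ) 942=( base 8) 1656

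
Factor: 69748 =2^2*  7^1*47^1 *53^1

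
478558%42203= 14325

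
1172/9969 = 1172/9969= 0.12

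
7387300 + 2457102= 9844402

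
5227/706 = 7 + 285/706 = 7.40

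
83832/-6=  - 13972+ 0/1  =  -13972.00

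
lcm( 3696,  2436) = 107184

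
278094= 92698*3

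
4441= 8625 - 4184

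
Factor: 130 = 2^1*5^1*13^1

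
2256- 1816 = 440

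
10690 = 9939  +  751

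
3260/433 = 7 + 229/433   =  7.53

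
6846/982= 6+477/491 = 6.97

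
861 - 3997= - 3136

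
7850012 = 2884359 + 4965653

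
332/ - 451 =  - 332/451  =  -0.74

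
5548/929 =5+903/929= 5.97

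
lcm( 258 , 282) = 12126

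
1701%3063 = 1701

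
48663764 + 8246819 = 56910583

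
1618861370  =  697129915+921731455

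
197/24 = 8+5/24 = 8.21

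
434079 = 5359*81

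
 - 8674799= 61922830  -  70597629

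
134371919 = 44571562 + 89800357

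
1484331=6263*237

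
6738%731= 159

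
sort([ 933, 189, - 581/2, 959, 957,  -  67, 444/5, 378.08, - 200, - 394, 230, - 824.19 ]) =[ - 824.19, - 394, -581/2, - 200, - 67,444/5,189, 230,378.08, 933, 957,  959 ] 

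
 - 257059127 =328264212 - 585323339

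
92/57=1 + 35/57 =1.61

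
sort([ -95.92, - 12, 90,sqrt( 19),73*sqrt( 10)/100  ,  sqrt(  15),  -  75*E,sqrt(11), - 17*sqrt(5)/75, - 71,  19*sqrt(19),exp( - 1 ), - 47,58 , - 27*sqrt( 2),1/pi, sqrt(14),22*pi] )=[ - 75*E, - 95.92,-71,  -  47, - 27*sqrt( 2),-12, - 17 * sqrt(5)/75,  1/pi , exp( - 1 ), 73*sqrt (10)/100,  sqrt( 11 ),  sqrt(14),  sqrt( 15), sqrt( 19), 58,22 * pi, 19*sqrt( 19 ), 90]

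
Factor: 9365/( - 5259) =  - 3^( - 1) * 5^1 * 1753^( -1)*1873^1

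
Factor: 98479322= 2^1*5119^1 * 9619^1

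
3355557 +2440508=5796065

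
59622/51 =1169 + 1/17= 1169.06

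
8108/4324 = 1 + 946/1081 = 1.88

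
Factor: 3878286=2^1*3^1*29^1*31^1*719^1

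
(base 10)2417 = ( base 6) 15105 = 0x971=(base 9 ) 3275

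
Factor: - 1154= - 2^1 * 577^1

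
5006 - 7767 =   -  2761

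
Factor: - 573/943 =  - 3^1*23^ (  -  1)*41^( - 1)*191^1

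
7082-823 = 6259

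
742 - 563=179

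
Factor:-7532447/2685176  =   - 579419/206552 =- 2^( - 3 ) * 727^1*797^1*25819^(- 1)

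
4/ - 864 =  - 1 + 215/216 = - 0.00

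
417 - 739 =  - 322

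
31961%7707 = 1133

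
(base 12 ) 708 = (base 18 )328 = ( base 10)1016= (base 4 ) 33320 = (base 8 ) 1770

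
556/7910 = 278/3955 = 0.07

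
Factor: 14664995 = 5^1*2932999^1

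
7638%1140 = 798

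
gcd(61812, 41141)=1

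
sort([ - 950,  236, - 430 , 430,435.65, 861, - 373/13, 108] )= [ - 950,  -  430, - 373/13, 108, 236, 430, 435.65,861]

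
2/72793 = 2/72793 = 0.00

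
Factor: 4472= 2^3*13^1  *43^1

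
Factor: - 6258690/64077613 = -2^1 * 3^2*5^1*197^1*353^1*64077613^( - 1) 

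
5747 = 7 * 821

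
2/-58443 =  - 2/58443 = - 0.00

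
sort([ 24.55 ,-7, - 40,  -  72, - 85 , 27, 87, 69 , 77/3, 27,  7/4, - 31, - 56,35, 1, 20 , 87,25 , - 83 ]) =[ - 85, - 83,-72, - 56,- 40, - 31, - 7, 1, 7/4,20, 24.55, 25, 77/3 , 27,27,35,69,  87, 87] 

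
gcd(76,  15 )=1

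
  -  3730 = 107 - 3837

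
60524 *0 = 0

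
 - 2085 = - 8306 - -6221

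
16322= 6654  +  9668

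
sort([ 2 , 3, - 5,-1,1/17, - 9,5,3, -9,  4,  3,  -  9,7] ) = [ - 9, - 9 ,  -  9, - 5 , - 1, 1/17,  2,3, 3,  3,4, 5,7] 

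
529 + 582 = 1111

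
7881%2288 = 1017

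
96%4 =0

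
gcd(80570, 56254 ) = 2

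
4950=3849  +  1101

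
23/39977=23/39977 = 0.00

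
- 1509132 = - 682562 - 826570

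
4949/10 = 4949/10 = 494.90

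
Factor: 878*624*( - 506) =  - 277223232 = - 2^6*3^1*11^1*13^1*23^1*439^1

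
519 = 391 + 128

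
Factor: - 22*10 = - 220 = - 2^2*5^1 * 11^1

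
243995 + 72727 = 316722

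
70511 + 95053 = 165564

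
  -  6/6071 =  - 1 + 6065/6071 = - 0.00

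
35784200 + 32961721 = 68745921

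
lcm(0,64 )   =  0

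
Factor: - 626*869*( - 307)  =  167006158 = 2^1*11^1*79^1*307^1*313^1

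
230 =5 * 46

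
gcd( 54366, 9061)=9061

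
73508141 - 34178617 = 39329524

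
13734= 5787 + 7947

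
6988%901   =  681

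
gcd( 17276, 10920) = 28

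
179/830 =179/830= 0.22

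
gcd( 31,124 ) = 31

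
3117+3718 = 6835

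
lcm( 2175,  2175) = 2175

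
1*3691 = 3691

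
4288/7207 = 4288/7207 = 0.59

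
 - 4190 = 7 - 4197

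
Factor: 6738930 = 2^1*3^3*5^1 * 11^1*2269^1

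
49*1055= 51695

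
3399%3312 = 87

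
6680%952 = 16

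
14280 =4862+9418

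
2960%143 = 100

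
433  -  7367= - 6934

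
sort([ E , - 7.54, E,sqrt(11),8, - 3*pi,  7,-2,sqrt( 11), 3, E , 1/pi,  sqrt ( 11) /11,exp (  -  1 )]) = [ - 3*pi, - 7.54,-2,sqrt( 11 ) /11, 1/pi, exp (-1),E, E, E,  3,sqrt( 11),sqrt( 11),  7,8 ] 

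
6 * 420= 2520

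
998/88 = 499/44 = 11.34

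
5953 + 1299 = 7252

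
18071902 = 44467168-26395266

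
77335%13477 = 9950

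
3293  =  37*89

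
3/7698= 1/2566 = 0.00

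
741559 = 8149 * 91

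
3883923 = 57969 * 67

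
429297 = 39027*11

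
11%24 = 11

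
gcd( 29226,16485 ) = 3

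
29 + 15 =44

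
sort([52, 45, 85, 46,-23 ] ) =[ - 23, 45, 46, 52, 85]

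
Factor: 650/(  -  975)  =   - 2/3 =- 2^1*3^(  -  1)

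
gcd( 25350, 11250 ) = 150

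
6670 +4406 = 11076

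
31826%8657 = 5855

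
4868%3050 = 1818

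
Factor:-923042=- 2^1*461521^1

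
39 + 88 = 127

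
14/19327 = 2/2761 = 0.00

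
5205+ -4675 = 530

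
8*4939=39512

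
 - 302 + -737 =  - 1039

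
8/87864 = 1/10983= 0.00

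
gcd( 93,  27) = 3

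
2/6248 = 1/3124 = 0.00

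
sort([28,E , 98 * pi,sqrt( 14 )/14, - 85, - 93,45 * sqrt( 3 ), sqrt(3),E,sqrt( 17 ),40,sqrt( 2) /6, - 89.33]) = [ - 93, - 89.33, - 85,sqrt(2 )/6,sqrt( 14) /14, sqrt( 3 ), E, E,sqrt( 17 ),28,40,45*sqrt(3),  98*pi ] 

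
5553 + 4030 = 9583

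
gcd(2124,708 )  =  708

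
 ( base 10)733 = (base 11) 607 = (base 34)LJ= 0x2DD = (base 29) p8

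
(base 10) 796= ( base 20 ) 1jg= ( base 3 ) 1002111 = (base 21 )1gj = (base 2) 1100011100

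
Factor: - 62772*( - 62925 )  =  3949928100 = 2^2 * 3^2*5^2* 839^1*5231^1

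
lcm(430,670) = 28810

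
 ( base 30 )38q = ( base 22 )62I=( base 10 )2966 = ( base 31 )32L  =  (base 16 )b96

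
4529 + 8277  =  12806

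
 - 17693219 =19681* (  -  899) 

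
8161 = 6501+1660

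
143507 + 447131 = 590638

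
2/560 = 1/280 = 0.00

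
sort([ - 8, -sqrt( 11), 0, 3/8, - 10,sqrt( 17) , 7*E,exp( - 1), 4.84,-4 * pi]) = [ - 4*pi, - 10, - 8, - sqrt (11 ), 0, exp( - 1), 3/8, sqrt( 17),4.84,7*E ] 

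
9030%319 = 98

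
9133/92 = 99 + 25/92  =  99.27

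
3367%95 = 42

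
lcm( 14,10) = 70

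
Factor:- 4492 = - 2^2*1123^1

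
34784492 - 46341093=-11556601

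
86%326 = 86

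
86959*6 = 521754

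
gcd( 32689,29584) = 1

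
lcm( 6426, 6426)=6426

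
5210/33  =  157 + 29/33 = 157.88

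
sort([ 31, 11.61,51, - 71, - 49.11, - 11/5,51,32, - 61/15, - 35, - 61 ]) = [ - 71, - 61, - 49.11,  -  35, - 61/15, - 11/5, 11.61, 31, 32, 51,51] 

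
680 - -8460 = 9140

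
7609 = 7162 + 447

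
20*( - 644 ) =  - 12880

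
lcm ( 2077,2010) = 62310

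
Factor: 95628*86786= 8299171608 =2^3 * 3^1*7^1*13^1*613^1*6199^1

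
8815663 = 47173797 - 38358134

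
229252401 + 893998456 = 1123250857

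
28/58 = 14/29=0.48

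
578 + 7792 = 8370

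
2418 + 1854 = 4272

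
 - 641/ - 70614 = 641/70614=0.01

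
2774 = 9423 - 6649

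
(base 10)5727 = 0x165F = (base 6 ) 42303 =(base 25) 942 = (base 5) 140402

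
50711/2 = 50711/2  =  25355.50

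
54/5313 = 18/1771 = 0.01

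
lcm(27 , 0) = 0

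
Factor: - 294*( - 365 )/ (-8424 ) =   -  2^( - 2 )*3^( - 3 )*5^1*7^2*13^(-1)*  73^1  =  - 17885/1404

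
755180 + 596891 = 1352071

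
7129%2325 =154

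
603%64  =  27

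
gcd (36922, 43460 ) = 2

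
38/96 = 19/48= 0.40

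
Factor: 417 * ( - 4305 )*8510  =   - 15277024350= - 2^1*3^2*5^2*7^1*23^1*37^1*41^1*139^1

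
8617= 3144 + 5473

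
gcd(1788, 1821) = 3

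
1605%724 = 157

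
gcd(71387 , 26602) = 1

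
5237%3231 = 2006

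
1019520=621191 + 398329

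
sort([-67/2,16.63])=[-67/2,16.63] 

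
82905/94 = 82905/94 = 881.97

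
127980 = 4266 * 30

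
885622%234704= 181510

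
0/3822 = 0=0.00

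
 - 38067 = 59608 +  - 97675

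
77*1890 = 145530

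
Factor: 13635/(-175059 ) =-1515/19451 = - 3^1*5^1*53^(-1) * 101^1 *367^(- 1)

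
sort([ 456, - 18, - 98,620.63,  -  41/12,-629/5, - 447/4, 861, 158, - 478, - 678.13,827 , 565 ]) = [ - 678.13, - 478,-629/5,-447/4, - 98, - 18,-41/12,158,456,565,620.63 , 827, 861]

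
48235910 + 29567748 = 77803658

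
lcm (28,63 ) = 252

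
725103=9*80567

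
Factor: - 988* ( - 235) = 232180 = 2^2*5^1*13^1*19^1*47^1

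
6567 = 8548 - 1981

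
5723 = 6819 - 1096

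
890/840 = 1 + 5/84 = 1.06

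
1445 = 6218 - 4773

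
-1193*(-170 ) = 202810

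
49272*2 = 98544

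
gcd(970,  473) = 1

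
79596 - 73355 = 6241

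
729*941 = 685989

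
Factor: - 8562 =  - 2^1* 3^1*1427^1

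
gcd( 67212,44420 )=4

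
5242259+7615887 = 12858146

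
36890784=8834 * 4176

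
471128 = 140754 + 330374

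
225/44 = 225/44 = 5.11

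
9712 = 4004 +5708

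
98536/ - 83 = -98536/83 = - 1187.18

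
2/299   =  2/299 = 0.01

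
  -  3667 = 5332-8999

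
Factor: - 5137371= - 3^3 *149^1*1277^1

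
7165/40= 179+1/8 =179.12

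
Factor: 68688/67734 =72/71 = 2^3 * 3^2*71^( - 1 )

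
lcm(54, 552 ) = 4968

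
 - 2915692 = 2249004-5164696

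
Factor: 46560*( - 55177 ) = - 2^5*3^1 * 5^1*23^1*97^1*2399^1 = - 2569041120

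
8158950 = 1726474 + 6432476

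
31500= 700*45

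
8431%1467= 1096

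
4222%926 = 518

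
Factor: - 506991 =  -3^1*17^1*9941^1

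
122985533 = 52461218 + 70524315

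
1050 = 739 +311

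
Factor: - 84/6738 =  - 14/1123 = - 2^1*7^1 * 1123^( - 1 ) 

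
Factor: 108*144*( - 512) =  - 2^15*3^5 = -7962624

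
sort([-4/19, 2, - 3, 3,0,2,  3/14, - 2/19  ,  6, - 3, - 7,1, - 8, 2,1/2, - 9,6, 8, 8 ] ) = [ - 9, - 8, - 7, - 3,  -  3,-4/19, -2/19,0,3/14, 1/2,1,2, 2,2,3,6 , 6,  8,8] 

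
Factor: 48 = 2^4*3^1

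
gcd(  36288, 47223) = 81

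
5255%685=460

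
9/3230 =9/3230 = 0.00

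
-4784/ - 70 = 2392/35 = 68.34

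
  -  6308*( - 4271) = 26941468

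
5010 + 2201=7211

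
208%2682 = 208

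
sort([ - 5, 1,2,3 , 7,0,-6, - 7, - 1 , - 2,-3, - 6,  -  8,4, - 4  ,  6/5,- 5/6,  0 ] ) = [ - 8,  -  7, - 6, - 6, - 5, - 4 , - 3, - 2, -1,- 5/6, 0, 0,  1,  6/5 , 2,3, 4, 7 ] 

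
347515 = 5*69503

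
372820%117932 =19024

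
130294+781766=912060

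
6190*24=148560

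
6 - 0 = 6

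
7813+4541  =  12354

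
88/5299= 88/5299 =0.02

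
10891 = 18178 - 7287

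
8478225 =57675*147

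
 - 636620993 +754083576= 117462583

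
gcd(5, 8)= 1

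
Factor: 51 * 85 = 4335 = 3^1*5^1*17^2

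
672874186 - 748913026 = -76038840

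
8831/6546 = 8831/6546  =  1.35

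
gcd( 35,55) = 5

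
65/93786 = 65/93786 = 0.00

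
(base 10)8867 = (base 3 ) 110011102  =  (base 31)971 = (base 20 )1237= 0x22A3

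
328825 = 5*65765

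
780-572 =208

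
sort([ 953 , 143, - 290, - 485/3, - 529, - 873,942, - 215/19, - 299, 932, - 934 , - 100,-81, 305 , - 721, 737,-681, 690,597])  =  [ - 934, - 873, - 721, - 681, - 529,- 299,-290, - 485/3, - 100, - 81, - 215/19, 143, 305, 597,  690, 737,  932,942 , 953]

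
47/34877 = 47/34877 = 0.00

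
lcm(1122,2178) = 37026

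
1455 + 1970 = 3425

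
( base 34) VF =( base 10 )1069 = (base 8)2055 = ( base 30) 15J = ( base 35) uj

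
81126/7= 11589 + 3/7 = 11589.43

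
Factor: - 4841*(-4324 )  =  2^2 *23^1*47^2*103^1 = 20932484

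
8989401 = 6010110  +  2979291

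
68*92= 6256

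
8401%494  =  3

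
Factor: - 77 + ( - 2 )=  -  79^1= -79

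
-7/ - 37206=7/37206 = 0.00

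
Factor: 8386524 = 2^2*3^3*19^1*61^1*67^1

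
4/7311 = 4/7311 = 0.00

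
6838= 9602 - 2764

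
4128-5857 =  - 1729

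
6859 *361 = 2476099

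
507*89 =45123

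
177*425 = 75225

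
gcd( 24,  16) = 8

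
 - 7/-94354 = 7/94354 = 0.00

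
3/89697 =1/29899 = 0.00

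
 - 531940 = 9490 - 541430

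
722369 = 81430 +640939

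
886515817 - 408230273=478285544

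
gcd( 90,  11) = 1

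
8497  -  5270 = 3227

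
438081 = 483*907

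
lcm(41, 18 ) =738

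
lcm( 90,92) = 4140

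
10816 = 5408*2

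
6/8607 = 2/2869 = 0.00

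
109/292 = 109/292 = 0.37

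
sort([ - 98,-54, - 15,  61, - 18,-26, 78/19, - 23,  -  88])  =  [ - 98,  -  88, - 54, - 26,  -  23, - 18,-15,78/19, 61 ] 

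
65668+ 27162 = 92830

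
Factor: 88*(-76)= -6688 = - 2^5*11^1*19^1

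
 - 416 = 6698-7114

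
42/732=7/122   =  0.06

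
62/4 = 15 + 1/2= 15.50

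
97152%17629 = 9007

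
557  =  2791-2234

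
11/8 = 1+3/8 =1.38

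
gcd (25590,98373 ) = 3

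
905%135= 95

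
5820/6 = 970 = 970.00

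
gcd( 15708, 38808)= 924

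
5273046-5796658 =  -  523612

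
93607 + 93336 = 186943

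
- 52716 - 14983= - 67699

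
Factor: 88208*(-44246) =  - 3902851168 = - 2^5  *  37^1 * 149^1*22123^1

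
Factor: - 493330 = - 2^1*5^1*49333^1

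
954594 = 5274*181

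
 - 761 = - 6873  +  6112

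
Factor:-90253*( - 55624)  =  5020232872 = 2^3*17^2 * 409^1*5309^1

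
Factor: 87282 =2^1*3^2*13^1*373^1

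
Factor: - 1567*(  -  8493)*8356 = 2^2*3^1*19^1*149^1*1567^1*2089^1 = 111206085036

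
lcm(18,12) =36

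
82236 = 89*924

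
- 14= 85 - 99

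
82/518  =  41/259  =  0.16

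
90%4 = 2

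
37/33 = 37/33= 1.12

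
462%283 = 179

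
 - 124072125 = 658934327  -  783006452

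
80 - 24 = 56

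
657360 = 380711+276649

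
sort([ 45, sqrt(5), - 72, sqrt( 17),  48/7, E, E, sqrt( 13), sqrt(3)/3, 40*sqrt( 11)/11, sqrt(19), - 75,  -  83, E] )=[ - 83, -75,- 72,  sqrt( 3 ) /3,sqrt( 5) , E , E,E,sqrt(13), sqrt( 17), sqrt( 19 ), 48/7, 40*sqrt(11 ) /11, 45 ]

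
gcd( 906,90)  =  6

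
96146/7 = 13735 + 1/7 = 13735.14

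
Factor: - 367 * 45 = - 3^2  *5^1*367^1 = - 16515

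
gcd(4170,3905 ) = 5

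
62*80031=4961922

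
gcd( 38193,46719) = 87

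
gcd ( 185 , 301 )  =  1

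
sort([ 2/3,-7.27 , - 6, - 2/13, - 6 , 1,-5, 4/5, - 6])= [  -  7.27,-6, - 6,-6, - 5 , - 2/13 , 2/3, 4/5 , 1] 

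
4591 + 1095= 5686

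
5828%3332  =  2496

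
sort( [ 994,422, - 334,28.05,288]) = [-334,  28.05,  288, 422,994] 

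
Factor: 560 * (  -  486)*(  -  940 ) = 2^7*3^5*5^2* 7^1 * 47^1 =255830400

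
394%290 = 104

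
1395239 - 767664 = 627575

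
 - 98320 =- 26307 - 72013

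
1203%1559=1203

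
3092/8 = 386 + 1/2 = 386.50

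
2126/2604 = 1063/1302 = 0.82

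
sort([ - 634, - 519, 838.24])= [ -634, - 519, 838.24] 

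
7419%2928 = 1563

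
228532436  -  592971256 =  - 364438820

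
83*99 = 8217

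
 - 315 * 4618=-1454670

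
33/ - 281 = - 1 + 248/281 = -0.12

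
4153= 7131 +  - 2978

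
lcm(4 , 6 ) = 12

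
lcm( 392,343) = 2744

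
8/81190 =4/40595 = 0.00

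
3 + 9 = 12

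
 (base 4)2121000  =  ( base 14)37d6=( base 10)9792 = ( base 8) 23100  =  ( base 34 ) 8g0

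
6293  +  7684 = 13977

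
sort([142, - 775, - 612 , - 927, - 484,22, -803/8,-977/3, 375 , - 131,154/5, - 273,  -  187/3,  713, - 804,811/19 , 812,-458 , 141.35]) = [-927, - 804, - 775, - 612, - 484,-458, - 977/3, - 273,-131, - 803/8, - 187/3,22, 154/5,811/19,  141.35,142,375,713,812]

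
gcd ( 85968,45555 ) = 3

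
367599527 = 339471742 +28127785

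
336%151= 34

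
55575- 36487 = 19088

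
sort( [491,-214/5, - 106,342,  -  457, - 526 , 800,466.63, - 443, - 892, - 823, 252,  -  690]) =[-892, -823, - 690, - 526, - 457, - 443,  -  106,  -  214/5,252,342,466.63,491 , 800]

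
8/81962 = 4/40981 = 0.00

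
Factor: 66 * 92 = 6072 = 2^3 * 3^1*11^1*23^1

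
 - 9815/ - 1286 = 7+813/1286 = 7.63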